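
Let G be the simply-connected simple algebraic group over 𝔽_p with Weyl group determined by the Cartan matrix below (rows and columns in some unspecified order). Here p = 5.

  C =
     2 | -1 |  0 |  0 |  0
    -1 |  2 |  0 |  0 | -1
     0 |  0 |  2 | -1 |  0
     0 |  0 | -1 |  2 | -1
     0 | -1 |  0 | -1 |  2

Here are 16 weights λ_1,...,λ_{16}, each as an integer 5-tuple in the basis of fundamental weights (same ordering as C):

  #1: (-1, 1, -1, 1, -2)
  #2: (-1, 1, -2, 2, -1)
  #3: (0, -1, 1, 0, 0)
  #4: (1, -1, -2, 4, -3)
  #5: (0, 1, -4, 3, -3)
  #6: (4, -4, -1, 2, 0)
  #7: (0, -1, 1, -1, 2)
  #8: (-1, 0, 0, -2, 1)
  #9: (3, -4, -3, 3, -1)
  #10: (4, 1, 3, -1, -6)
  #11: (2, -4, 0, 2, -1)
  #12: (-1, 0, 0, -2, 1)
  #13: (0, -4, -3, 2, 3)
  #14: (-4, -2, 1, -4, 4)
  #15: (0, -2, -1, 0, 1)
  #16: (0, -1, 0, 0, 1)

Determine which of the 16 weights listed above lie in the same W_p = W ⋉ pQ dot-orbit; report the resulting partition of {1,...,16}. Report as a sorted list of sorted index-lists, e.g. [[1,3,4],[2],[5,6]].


Root system A_5: the 5×5 matrix C matches after relabeling.

Alcove-folded reps (p=5, 16 weights, presented ϖ-order):

  λ_1 → (0, 1, 0, 1, 1) · λ_2 → (0, 2, 1, 2, 0) · λ_3 → (1, 0, 2, 1, 1) · λ_4 → (0, 2, 1, 2, 0) · λ_5 → (1, 0, 2, 1, 1) · λ_6 → (1, 1, 1, 0, 2) · λ_7 → (0, 0, 1, 0, 3) · λ_8 → (0, 1, 0, 1, 1) · λ_9 → (1, 0, 1, 1, 2) · λ_10 → (0, 0, 1, 0, 3) · λ_11 → (0, 0, 1, 0, 3) · λ_12 → (0, 1, 0, 1, 1) · λ_13 → (0, 1, 0, 1, 1) · λ_14 → (1, 1, 1, 0, 2) · λ_15 → (0, 1, 0, 1, 1) · λ_16 → (1, 0, 1, 1, 2)

Linkage partition of the 16 weights (6 classes, p=5):

[[1, 8, 12, 13, 15], [2, 4], [3, 5], [6, 14], [7, 10, 11], [9, 16]]


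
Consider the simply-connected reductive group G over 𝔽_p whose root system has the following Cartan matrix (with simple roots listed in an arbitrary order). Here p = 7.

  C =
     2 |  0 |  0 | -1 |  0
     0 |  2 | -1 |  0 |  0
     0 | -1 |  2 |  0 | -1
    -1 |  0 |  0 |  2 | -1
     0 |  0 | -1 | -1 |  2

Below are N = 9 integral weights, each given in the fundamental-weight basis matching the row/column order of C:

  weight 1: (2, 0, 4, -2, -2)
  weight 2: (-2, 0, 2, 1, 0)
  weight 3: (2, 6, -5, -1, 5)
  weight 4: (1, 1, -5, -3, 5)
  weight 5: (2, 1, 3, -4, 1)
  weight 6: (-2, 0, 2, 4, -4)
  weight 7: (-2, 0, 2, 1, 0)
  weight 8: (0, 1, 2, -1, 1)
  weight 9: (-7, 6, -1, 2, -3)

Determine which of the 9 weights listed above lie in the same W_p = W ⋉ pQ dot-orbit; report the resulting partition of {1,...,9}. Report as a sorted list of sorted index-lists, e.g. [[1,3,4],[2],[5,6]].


C ↔ A_5 under row/col permutation; |W(A_5)| = 720.

Folding the 9 weights λ_j+ρ into Ā_7 (reps in the given 5-coord order):

    λ_1+ρ ↦ (1, 1, 3, 1, 1)
    λ_2+ρ ↦ (1, 1, 3, 1, 1)
    λ_3+ρ ↦ (0, 2, 2, 2, 0)
    λ_4+ρ ↦ (0, 2, 2, 2, 0)
    λ_5+ρ ↦ (1, 1, 3, 1, 1)
    λ_6+ρ ↦ (1, 1, 0, 1, 3)
    λ_7+ρ ↦ (1, 1, 3, 1, 1)
    λ_8+ρ ↦ (0, 1, 3, 0, 2)
    λ_9+ρ ↦ (0, 1, 3, 0, 2)

These 9 weights hit 4 W_7-dot-orbits; sizes (4, 2, 1, 2):

[[1, 2, 5, 7], [3, 4], [6], [8, 9]]


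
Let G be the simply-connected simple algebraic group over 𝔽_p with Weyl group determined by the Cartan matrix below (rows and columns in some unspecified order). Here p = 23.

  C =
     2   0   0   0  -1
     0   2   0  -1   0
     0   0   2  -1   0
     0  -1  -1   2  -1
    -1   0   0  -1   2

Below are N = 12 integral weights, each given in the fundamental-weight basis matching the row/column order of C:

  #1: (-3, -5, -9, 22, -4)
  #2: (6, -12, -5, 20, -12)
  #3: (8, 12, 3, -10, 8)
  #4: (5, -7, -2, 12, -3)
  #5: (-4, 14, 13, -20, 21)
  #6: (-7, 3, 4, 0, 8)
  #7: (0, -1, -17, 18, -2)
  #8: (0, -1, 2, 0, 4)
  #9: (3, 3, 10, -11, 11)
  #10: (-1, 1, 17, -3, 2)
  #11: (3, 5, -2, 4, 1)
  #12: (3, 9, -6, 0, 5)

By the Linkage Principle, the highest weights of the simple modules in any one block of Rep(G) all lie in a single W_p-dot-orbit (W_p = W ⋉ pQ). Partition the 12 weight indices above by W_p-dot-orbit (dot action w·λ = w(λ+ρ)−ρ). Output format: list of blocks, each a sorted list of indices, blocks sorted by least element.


Dynkin diagram of C (from the 8 off-diagonal −1 entries): D_5.

Each λ_j+ρ reduced to Ā_23; 5-tuples below use C's row order:

  [1] (3, 4, 8, 0, 3);  [2] (4, 6, 1, 4, 2);  [3] (6, 4, 5, 1, 3);  [4] (4, 6, 1, 4, 2);  [5] (6, 4, 5, 1, 3);  [6] (6, 4, 5, 1, 3);  [7] (0, 0, 16, 2, 1);  [8] (1, 0, 3, 1, 5);  [9] (4, 6, 1, 4, 2);  [10] (0, 0, 16, 2, 1);  [11] (4, 6, 1, 4, 2);  [12] (4, 6, 1, 4, 2)

Linkage partition of the 12 weights (5 classes, p=23):

[[1], [2, 4, 9, 11, 12], [3, 5, 6], [7, 10], [8]]


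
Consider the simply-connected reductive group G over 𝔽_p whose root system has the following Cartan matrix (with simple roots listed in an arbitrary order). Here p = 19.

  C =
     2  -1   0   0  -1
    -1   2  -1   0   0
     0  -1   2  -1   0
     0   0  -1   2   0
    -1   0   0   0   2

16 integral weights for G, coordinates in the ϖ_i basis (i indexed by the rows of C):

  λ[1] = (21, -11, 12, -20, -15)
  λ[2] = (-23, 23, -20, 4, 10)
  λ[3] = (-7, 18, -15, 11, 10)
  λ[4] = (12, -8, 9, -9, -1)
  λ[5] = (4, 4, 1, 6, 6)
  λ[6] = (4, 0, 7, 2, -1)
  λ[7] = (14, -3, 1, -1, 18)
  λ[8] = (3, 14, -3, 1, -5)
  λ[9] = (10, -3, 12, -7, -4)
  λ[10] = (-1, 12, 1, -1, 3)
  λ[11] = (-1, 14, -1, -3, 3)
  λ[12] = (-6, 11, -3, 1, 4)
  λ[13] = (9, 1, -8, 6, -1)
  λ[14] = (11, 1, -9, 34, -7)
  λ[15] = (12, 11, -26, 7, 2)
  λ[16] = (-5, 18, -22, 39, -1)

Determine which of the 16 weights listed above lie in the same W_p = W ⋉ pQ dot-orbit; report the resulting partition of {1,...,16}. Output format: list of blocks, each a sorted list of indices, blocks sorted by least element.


C ↔ A_5 under row/col permutation; |W(A_5)| = 720.

W_19-reps of the 16 weights in Ā_19 (same 5-coord order as C):

  [1] (6, 2, 5, 3, 0) · [2] (5, 1, 8, 3, 0) · [3] (5, 1, 8, 3, 0) · [4] (6, 2, 5, 3, 0) · [5] (5, 5, 2, 0, 0) · [6] (5, 1, 8, 3, 0) · [7] (0, 13, 2, 0, 4) · [8] (0, 13, 2, 0, 4) · [9] (6, 2, 5, 3, 0) · [10] (0, 13, 2, 0, 4) · [11] (0, 13, 2, 0, 4) · [12] (5, 5, 2, 0, 0) · [13] (5, 5, 2, 0, 0) · [14] (6, 2, 5, 3, 0) · [15] (6, 2, 5, 3, 0) · [16] (0, 13, 2, 0, 4)

Grouping the 16 weights by Ā_19-representative: 4 linkage classes.

[[1, 4, 9, 14, 15], [2, 3, 6], [5, 12, 13], [7, 8, 10, 11, 16]]


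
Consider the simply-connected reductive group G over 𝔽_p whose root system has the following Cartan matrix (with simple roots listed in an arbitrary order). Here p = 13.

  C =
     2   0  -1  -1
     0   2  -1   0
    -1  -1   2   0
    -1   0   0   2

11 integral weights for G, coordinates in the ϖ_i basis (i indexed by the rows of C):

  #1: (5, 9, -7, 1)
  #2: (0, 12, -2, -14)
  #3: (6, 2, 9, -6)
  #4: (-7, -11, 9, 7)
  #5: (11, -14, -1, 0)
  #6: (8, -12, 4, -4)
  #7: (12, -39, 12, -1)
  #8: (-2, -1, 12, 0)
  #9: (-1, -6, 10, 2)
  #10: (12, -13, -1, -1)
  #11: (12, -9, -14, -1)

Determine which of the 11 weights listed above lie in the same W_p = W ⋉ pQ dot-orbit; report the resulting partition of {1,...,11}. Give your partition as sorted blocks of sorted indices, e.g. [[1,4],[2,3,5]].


Dynkin diagram of C (from the 6 off-diagonal −1 entries): A_4.

W_13-reps of the 11 weights in Ā_13 (same 4-coord order as C):

  [1] (0, 4, 6, 2) · [2] (1, 0, 12, 0) · [3] (0, 4, 6, 2) · [4] (0, 4, 6, 2) · [5] (1, 0, 12, 0) · [6] (0, 4, 6, 2) · [7] (1, 0, 12, 0) · [8] (1, 0, 12, 0) · [9] (0, 4, 6, 2) · [10] (1, 0, 12, 0) · [11] (0, 5, 0, 0)

3 distinct reps among the 11 weights ⇒ 3 W_13-linkage classes:

[[1, 3, 4, 6, 9], [2, 5, 7, 8, 10], [11]]


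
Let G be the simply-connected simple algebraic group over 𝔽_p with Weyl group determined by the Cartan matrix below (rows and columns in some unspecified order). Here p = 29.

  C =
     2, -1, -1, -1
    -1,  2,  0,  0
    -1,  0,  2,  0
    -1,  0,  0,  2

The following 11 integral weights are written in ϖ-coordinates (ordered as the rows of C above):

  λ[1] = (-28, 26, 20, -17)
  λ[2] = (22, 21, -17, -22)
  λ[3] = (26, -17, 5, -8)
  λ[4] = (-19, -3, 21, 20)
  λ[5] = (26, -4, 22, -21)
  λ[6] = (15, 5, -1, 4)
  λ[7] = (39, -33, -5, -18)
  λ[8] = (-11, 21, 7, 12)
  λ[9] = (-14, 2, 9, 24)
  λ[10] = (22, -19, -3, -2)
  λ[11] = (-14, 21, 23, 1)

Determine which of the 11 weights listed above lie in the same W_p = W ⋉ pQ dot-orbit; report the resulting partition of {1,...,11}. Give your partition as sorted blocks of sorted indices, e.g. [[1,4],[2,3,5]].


Dynkin diagram of C (from the 6 off-diagonal −1 entries): D_4.

W_29-reps of the 11 weights in Ā_29 (same 4-coord order as C):

  λ_1+ρ ↦ (2, 6, 0, 5)
  λ_2+ρ ↦ (2, 6, 0, 5)
  λ_3+ρ ↦ (4, 12, 2, 3)
  λ_4+ρ ↦ (2, 18, 2, 1)
  λ_5+ρ ↦ (2, 18, 2, 1)
  λ_6+ρ ↦ (2, 6, 0, 5)
  λ_7+ρ ↦ (4, 12, 2, 3)
  λ_8+ρ ↦ (4, 12, 2, 3)
  λ_9+ρ ↦ (0, 10, 3, 12)
  λ_10+ρ ↦ (2, 18, 2, 1)
  λ_11+ρ ↦ (4, 5, 7, 7)

Partition of {1..11} into 5 W_29-dot-orbits:

[[1, 2, 6], [3, 7, 8], [4, 5, 10], [9], [11]]


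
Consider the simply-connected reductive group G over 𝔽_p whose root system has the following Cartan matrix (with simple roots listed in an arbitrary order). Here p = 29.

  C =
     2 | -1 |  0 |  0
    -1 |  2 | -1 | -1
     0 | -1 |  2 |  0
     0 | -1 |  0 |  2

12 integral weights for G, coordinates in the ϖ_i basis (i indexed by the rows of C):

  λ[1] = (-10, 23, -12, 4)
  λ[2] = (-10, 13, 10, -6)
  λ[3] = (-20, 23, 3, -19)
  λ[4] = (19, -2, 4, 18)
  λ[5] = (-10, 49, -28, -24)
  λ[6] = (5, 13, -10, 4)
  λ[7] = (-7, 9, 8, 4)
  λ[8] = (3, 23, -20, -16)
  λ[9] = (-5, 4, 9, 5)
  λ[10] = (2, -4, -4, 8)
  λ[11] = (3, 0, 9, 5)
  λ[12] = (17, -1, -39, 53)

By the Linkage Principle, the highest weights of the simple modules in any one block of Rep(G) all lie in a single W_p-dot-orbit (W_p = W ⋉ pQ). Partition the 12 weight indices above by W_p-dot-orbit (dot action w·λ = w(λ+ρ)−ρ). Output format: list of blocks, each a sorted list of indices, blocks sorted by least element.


Type D_4, rank 4, |W|=192; reorder rows/cols to standard.

Alcove-folded reps (p=29, 12 weights, presented ϖ-order):

    [1] (9, 0, 11, 5)
    [2] (9, 0, 11, 5)
    [3] (6, 4, 9, 5)
    [4] (6, 4, 9, 5)
    [5] (12, 0, 6, 2)
    [6] (6, 4, 9, 5)
    [7] (6, 4, 9, 5)
    [8] (6, 4, 9, 5)
    [9] (4, 1, 10, 6)
    [10] (3, 0, 3, 3)
    [11] (4, 1, 10, 6)
    [12] (9, 0, 11, 5)

These 12 weights hit 5 W_29-dot-orbits; sizes (3, 5, 1, 2, 1):

[[1, 2, 12], [3, 4, 6, 7, 8], [5], [9, 11], [10]]


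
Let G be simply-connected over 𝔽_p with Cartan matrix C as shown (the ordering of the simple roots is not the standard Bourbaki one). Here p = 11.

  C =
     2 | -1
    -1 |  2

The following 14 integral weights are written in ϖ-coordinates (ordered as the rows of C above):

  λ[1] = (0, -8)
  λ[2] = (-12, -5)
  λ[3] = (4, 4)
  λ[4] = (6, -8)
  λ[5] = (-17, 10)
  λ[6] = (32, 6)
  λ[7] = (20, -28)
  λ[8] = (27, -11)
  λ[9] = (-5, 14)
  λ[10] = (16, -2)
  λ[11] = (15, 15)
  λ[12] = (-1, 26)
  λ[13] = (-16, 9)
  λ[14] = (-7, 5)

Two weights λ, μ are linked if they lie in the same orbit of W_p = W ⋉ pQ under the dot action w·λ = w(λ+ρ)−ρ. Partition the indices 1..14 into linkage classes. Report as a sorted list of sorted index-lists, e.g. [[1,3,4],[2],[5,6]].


Cartan matrix: type A_2 (|W|=6); un-permuting the 2 rows.

Each λ_j+ρ reduced to Ā_11; 2-tuples below use C's row order:

  1: (6, 1) · 2: (0, 7) · 3: (5, 5) · 4: (0, 7) · 5: (6, 0) · 6: (0, 7) · 7: (5, 5) · 8: (6, 1) · 9: (0, 7) · 10: (5, 5) · 11: (5, 5) · 12: (6, 0) · 13: (6, 1) · 14: (6, 0)

Partition of {1..14} into 4 W_11-dot-orbits:

[[1, 8, 13], [2, 4, 6, 9], [3, 7, 10, 11], [5, 12, 14]]


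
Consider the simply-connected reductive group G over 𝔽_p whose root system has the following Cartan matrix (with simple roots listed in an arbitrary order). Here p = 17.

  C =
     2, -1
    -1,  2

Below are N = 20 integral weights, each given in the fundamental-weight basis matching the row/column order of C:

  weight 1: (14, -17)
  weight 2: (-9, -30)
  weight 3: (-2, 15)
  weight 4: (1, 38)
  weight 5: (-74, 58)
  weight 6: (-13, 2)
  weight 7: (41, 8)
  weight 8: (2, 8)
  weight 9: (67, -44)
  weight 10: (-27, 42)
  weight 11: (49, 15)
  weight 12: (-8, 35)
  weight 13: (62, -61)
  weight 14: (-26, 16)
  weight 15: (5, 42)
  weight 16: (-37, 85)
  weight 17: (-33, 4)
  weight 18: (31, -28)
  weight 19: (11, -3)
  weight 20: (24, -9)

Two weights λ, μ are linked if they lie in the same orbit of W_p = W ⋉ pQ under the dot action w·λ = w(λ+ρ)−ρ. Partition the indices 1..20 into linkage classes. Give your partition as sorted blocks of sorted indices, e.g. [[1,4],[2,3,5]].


Root system A_2: the 2×2 matrix C matches after relabeling.

Alcove-folded reps (p=17, 20 weights, presented ϖ-order):

  λ_1 → (1, 15) · λ_2 → (3, 9) · λ_3 → (1, 15) · λ_4 → (10, 2) · λ_5 → (3, 9) · λ_6 → (3, 9) · λ_7 → (9, 0) · λ_8 → (3, 9) · λ_9 → (9, 0) · λ_10 → (9, 0) · λ_11 → (1, 15) · λ_12 → (10, 2) · λ_13 → (3, 9) · λ_14 → (9, 0) · λ_15 → (2, 6) · λ_16 → (1, 15) · λ_17 → (10, 2) · λ_18 → (10, 2) · λ_19 → (10, 2) · λ_20 → (9, 0)

Grouping the 20 weights by Ā_17-representative: 5 linkage classes.

[[1, 3, 11, 16], [2, 5, 6, 8, 13], [4, 12, 17, 18, 19], [7, 9, 10, 14, 20], [15]]


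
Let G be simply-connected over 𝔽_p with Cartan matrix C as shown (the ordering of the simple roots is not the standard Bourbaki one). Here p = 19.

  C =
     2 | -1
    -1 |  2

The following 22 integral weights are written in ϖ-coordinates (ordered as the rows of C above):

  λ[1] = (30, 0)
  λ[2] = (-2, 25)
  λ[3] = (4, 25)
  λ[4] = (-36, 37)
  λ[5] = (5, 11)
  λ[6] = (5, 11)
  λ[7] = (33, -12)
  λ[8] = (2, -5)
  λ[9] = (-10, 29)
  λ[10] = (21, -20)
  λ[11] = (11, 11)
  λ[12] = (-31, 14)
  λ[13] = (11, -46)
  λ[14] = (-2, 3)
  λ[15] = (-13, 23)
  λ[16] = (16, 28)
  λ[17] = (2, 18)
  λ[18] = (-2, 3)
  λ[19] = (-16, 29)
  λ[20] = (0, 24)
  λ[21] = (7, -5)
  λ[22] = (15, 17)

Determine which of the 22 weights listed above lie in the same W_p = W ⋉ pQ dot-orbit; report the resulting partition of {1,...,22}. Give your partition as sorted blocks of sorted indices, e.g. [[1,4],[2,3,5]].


Type A_2, rank 2, |W|=6; reorder rows/cols to standard.

Folding the 22 weights λ_j+ρ into Ā_19 (reps in the given 2-coord order):

  λ_1+ρ ↦ (6, 12);  λ_2+ρ ↦ (6, 12);  λ_3+ρ ↦ (7, 7);  λ_4+ρ ↦ (0, 16);  λ_5+ρ ↦ (6, 12);  λ_6+ρ ↦ (6, 12);  λ_7+ρ ↦ (4, 4);  λ_8+ρ ↦ (1, 3);  λ_9+ρ ↦ (2, 8);  λ_10+ρ ↦ (0, 16);  λ_11+ρ ↦ (7, 7);  λ_12+ρ ↦ (4, 4);  λ_13+ρ ↦ (7, 7);  λ_14+ρ ↦ (1, 3);  λ_15+ρ ↦ (7, 7);  λ_16+ρ ↦ (2, 8);  λ_17+ρ ↦ (0, 16);  λ_18+ρ ↦ (1, 3);  λ_19+ρ ↦ (4, 4);  λ_20+ρ ↦ (6, 12);  λ_21+ρ ↦ (4, 4);  λ_22+ρ ↦ (1, 3)

Linkage partition of the 22 weights (6 classes, p=19):

[[1, 2, 5, 6, 20], [3, 11, 13, 15], [4, 10, 17], [7, 12, 19, 21], [8, 14, 18, 22], [9, 16]]


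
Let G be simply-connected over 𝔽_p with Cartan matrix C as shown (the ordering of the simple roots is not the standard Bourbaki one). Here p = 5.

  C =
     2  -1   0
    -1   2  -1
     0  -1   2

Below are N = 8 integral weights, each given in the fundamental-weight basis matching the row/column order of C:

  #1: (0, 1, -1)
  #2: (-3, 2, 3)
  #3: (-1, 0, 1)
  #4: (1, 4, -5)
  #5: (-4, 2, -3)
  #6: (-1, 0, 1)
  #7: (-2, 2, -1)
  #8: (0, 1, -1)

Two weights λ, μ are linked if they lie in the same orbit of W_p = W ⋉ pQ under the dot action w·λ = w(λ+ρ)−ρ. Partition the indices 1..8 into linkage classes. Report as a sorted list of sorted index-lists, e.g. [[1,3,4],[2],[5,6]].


Root system A_3: the 3×3 matrix C matches after relabeling.

Each λ_j+ρ reduced to Ā_5; 3-tuples below use C's row order:

    [1] (1, 2, 0)
    [2] (0, 1, 2)
    [3] (0, 1, 2)
    [4] (0, 1, 2)
    [5] (1, 2, 0)
    [6] (0, 1, 2)
    [7] (1, 2, 0)
    [8] (1, 2, 0)

The 8 indices split into 2 linkage classes (same alcove rep ⇔ same W_5-dot-orbit):

[[1, 5, 7, 8], [2, 3, 4, 6]]


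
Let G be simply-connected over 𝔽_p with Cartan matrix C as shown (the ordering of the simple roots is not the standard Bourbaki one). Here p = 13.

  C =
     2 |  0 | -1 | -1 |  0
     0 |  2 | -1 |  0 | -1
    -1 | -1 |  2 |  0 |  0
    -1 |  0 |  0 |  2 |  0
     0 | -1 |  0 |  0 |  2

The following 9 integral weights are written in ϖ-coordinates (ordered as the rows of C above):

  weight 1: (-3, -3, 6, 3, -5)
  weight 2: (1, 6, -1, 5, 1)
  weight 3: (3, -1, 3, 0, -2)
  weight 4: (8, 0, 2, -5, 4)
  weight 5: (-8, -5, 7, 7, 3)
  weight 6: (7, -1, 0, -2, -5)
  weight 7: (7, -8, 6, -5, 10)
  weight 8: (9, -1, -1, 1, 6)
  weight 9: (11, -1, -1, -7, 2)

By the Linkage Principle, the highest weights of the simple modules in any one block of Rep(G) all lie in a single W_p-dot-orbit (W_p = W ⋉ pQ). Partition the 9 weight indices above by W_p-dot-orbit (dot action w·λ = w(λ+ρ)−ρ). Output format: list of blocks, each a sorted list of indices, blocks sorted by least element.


C ↔ A_5 under row/col permutation; |W(A_5)| = 720.

Alcove-folded reps (p=13, 9 weights, presented ϖ-order):

  1: (1, 3, 1, 2, 2)
  2: (2, 5, 0, 2, 2)
  3: (4, 1, 3, 1, 0)
  4: (4, 1, 3, 1, 0)
  5: (4, 1, 3, 1, 0)
  6: (4, 1, 3, 1, 0)
  7: (2, 5, 0, 2, 2)
  8: (6, 0, 0, 4, 1)
  9: (6, 0, 0, 4, 1)

Linkage partition of the 9 weights (4 classes, p=13):

[[1], [2, 7], [3, 4, 5, 6], [8, 9]]


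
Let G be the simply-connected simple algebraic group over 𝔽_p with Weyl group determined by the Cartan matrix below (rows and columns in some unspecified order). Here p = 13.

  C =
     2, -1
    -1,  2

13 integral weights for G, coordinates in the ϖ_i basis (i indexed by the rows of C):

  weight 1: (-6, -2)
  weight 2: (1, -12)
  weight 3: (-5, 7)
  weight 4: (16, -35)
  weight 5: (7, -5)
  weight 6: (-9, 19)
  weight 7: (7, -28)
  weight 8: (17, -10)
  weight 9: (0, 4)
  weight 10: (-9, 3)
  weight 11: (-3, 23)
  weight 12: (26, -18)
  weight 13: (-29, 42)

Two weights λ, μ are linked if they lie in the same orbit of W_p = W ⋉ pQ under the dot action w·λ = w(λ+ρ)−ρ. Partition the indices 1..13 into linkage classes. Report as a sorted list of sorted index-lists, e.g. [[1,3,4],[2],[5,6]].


Type A_2, rank 2, |W|=6; reorder rows/cols to standard.

Alcove-folded reps (p=13, 13 weights, presented ϖ-order):

    λ_1 → (1, 5)
    λ_2 → (9, 2)
    λ_3 → (4, 4)
    λ_4 → (4, 4)
    λ_5 → (4, 4)
    λ_6 → (1, 5)
    λ_7 → (1, 5)
    λ_8 → (4, 4)
    λ_9 → (1, 5)
    λ_10 → (4, 4)
    λ_11 → (9, 2)
    λ_12 → (3, 1)
    λ_13 → (9, 2)

Grouping the 13 weights by Ā_13-representative: 4 linkage classes.

[[1, 6, 7, 9], [2, 11, 13], [3, 4, 5, 8, 10], [12]]


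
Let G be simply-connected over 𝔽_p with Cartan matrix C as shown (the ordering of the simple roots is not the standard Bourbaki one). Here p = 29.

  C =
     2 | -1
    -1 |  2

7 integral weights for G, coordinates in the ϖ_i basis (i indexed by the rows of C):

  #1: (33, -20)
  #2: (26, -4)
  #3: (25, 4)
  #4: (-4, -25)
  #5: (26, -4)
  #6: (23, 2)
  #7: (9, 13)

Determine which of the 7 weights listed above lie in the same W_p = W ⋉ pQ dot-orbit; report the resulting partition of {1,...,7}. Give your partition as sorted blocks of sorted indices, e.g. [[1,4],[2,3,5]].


Cartan matrix: type A_2 (|W|=6); un-permuting the 2 rows.

Ā_29 reps of the 7 weights (A_2, coords as presented):

  1: (10, 14);  2: (24, 3);  3: (24, 3);  4: (24, 3);  5: (24, 3);  6: (24, 3);  7: (10, 14)

These 7 weights hit 2 W_29-dot-orbits; sizes (2, 5):

[[1, 7], [2, 3, 4, 5, 6]]


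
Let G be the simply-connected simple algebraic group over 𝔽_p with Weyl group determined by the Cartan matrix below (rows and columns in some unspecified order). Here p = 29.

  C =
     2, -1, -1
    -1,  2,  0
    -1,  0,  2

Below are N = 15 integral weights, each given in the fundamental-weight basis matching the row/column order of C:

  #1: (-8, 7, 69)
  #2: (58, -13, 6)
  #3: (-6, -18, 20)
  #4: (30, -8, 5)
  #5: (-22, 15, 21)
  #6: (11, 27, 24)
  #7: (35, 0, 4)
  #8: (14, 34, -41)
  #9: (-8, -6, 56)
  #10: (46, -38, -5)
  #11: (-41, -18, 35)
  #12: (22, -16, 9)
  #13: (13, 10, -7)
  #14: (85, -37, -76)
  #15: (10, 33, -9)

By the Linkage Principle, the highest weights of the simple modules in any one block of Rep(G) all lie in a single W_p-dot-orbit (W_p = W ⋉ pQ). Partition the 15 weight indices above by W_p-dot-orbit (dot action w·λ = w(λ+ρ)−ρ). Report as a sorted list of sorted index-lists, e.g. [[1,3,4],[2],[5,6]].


C ↔ A_3 under row/col permutation; |W(A_3)| = 24.

W_29-reps of the 15 weights in Ā_29 (same 3-coord order as C):

  [1] (16, 5, 1);  [2] (7, 1, 4);  [3] (16, 5, 1);  [4] (21, 1, 2);  [5] (16, 5, 1);  [6] (7, 1, 4);  [7] (16, 5, 1);  [8] (8, 11, 6);  [9] (16, 5, 1);  [10] (8, 11, 6);  [11] (7, 1, 4);  [12] (8, 11, 6);  [13] (8, 11, 6);  [14] (7, 1, 4);  [15] (5, 13, 3)

Partition of {1..15} into 5 W_29-dot-orbits:

[[1, 3, 5, 7, 9], [2, 6, 11, 14], [4], [8, 10, 12, 13], [15]]


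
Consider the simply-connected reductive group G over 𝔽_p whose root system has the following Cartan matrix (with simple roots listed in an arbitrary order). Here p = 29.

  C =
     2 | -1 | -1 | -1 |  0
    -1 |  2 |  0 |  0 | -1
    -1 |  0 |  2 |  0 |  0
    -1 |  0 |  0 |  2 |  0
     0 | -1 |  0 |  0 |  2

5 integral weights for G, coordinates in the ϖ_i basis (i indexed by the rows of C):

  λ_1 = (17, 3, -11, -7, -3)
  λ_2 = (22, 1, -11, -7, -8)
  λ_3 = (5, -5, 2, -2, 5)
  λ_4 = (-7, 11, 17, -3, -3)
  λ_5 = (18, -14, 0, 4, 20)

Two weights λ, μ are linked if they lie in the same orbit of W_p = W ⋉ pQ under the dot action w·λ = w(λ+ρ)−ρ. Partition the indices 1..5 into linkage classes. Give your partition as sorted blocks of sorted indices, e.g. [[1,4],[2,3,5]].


Root system D_5: the 5×5 matrix C matches after relabeling.

λ_j+ρ reflected into Ā_29 (⟨·,θ^∨⟩≤29); 5-tuples as given:

  λ_1+ρ ↦ (2, 2, 10, 6, 2)
  λ_2+ρ ↦ (2, 2, 10, 6, 2)
  λ_3+ρ ↦ (1, 4, 3, 1, 2)
  λ_4+ρ ↦ (2, 2, 10, 6, 2)
  λ_5+ρ ↦ (1, 4, 3, 1, 2)

2 distinct reps among the 5 weights ⇒ 2 W_29-linkage classes:

[[1, 2, 4], [3, 5]]


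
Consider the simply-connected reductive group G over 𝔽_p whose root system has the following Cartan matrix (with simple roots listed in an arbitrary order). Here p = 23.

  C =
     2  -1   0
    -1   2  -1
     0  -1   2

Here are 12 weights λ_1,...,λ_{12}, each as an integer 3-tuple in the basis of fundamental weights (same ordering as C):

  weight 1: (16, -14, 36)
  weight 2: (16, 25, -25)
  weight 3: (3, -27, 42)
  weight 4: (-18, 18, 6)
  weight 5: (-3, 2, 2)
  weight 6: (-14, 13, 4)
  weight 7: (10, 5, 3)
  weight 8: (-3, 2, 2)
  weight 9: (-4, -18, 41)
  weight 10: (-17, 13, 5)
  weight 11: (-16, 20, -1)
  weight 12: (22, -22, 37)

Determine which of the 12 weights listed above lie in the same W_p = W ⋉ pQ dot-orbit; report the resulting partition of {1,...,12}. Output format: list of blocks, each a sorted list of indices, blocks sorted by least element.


A_3 Cartan matrix, 3 simple roots permuted; ρ=(1,1,1).

Folding the 12 weights λ_j+ρ into Ā_23 (reps in the given 3-coord order):

  [1] (13, 1, 5) · [2] (2, 1, 3) · [3] (2, 1, 3) · [4] (14, 2, 4) · [5] (2, 1, 3) · [6] (13, 1, 5) · [7] (11, 6, 4) · [8] (2, 1, 3) · [9] (2, 1, 3) · [10] (14, 2, 4) · [11] (15, 6, 0) · [12] (15, 6, 0)

5 distinct reps among the 12 weights ⇒ 5 W_23-linkage classes:

[[1, 6], [2, 3, 5, 8, 9], [4, 10], [7], [11, 12]]


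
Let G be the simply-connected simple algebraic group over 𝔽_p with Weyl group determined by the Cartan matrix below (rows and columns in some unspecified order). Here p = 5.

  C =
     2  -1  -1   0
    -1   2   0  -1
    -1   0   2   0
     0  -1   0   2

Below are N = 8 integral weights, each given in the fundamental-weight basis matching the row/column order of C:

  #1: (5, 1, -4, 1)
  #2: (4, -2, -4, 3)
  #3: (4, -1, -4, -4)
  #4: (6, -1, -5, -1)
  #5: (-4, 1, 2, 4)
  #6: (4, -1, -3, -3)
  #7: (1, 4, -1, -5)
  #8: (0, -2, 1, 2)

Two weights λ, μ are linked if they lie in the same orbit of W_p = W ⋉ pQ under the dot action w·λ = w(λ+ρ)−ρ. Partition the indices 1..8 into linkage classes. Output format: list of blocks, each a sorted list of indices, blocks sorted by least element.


Type A_4, rank 4, |W|=120; reorder rows/cols to standard.

Alcove-folded reps (p=5, 8 weights, presented ϖ-order):

  λ_1 → (0, 1, 2, 2) · λ_2 → (1, 1, 0, 0) · λ_3 → (1, 2, 2, 0) · λ_4 → (1, 2, 2, 0) · λ_5 → (0, 1, 2, 2) · λ_6 → (1, 2, 2, 0) · λ_7 → (0, 1, 2, 2) · λ_8 → (0, 1, 2, 2)

These 8 weights hit 3 W_5-dot-orbits; sizes (4, 1, 3):

[[1, 5, 7, 8], [2], [3, 4, 6]]


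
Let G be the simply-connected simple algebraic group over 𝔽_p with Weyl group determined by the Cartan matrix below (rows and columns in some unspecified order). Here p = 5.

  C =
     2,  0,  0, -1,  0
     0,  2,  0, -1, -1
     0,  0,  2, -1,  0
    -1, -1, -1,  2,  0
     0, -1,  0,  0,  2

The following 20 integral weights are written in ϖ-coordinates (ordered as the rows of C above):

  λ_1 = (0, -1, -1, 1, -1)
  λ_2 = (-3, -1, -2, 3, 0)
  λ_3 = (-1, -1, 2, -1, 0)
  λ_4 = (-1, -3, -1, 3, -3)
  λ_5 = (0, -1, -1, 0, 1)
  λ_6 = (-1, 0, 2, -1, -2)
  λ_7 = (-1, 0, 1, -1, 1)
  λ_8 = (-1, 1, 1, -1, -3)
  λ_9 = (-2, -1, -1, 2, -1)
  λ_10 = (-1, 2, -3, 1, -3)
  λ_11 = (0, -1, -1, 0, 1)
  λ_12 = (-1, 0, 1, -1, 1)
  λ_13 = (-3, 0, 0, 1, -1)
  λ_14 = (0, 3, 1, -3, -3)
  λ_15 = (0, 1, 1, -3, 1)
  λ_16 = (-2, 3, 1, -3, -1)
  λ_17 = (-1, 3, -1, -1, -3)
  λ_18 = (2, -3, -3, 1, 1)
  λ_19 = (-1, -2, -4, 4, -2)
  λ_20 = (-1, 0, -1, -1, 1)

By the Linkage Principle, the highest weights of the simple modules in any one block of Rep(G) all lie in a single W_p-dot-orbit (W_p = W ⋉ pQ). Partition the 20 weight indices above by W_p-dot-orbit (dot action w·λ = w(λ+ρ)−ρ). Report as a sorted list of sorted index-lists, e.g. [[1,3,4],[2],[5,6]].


Root system D_5: the 5×5 matrix C matches after relabeling.

Alcove-folded reps (p=5, 20 weights, presented ϖ-order):

  [1] (1, 0, 0, 2, 0) · [2] (2, 1, 1, 0, 0) · [3] (0, 0, 3, 0, 1) · [4] (0, 1, 0, 0, 2) · [5] (1, 0, 0, 1, 2) · [6] (0, 0, 3, 0, 1) · [7] (0, 0, 2, 0, 2) · [8] (0, 0, 2, 0, 2) · [9] (1, 0, 0, 2, 0) · [10] (0, 0, 2, 0, 2) · [11] (1, 0, 0, 1, 2) · [12] (0, 0, 2, 0, 2) · [13] (2, 1, 1, 0, 0) · [14] (1, 0, 0, 1, 2) · [15] (1, 0, 0, 1, 2) · [16] (2, 1, 1, 0, 0) · [17] (0, 1, 0, 0, 2) · [18] (1, 0, 0, 2, 0) · [19] (0, 0, 3, 0, 1) · [20] (0, 1, 0, 0, 2)

The 20 indices split into 6 linkage classes (same alcove rep ⇔ same W_5-dot-orbit):

[[1, 9, 18], [2, 13, 16], [3, 6, 19], [4, 17, 20], [5, 11, 14, 15], [7, 8, 10, 12]]


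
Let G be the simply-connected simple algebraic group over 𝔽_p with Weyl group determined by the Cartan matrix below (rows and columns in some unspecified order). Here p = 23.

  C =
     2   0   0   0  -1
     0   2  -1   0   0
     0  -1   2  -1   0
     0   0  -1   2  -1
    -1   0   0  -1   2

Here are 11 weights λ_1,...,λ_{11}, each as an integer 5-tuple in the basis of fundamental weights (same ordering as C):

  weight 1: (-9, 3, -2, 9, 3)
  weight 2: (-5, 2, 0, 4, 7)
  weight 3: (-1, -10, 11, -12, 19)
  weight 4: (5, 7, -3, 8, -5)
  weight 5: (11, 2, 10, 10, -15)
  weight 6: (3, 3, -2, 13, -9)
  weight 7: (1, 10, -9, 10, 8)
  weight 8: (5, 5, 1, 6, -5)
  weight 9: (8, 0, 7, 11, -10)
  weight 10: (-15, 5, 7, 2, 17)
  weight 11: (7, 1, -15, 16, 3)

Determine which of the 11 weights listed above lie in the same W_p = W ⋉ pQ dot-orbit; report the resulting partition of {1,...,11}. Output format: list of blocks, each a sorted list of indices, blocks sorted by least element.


C ↔ A_5 under row/col permutation; |W(A_5)| = 720.

λ_j+ρ reflected into Ā_23 (⟨·,θ^∨⟩≤23); 5-tuples as given:

  λ_1+ρ ↦ (4, 3, 1, 5, 4);  λ_2+ρ ↦ (4, 3, 1, 5, 4);  λ_3+ρ ↦ (0, 1, 8, 3, 9);  λ_4+ρ ↦ (2, 6, 2, 3, 4);  λ_5+ρ ↦ (0, 1, 8, 3, 9);  λ_6+ρ ↦ (4, 3, 1, 5, 4);  λ_7+ρ ↦ (0, 1, 8, 3, 9);  λ_8+ρ ↦ (2, 6, 2, 3, 4);  λ_9+ρ ↦ (0, 1, 8, 3, 9);  λ_10+ρ ↦ (2, 6, 2, 3, 4);  λ_11+ρ ↦ (2, 6, 2, 3, 4)

Grouping the 11 weights by Ā_23-representative: 3 linkage classes.

[[1, 2, 6], [3, 5, 7, 9], [4, 8, 10, 11]]


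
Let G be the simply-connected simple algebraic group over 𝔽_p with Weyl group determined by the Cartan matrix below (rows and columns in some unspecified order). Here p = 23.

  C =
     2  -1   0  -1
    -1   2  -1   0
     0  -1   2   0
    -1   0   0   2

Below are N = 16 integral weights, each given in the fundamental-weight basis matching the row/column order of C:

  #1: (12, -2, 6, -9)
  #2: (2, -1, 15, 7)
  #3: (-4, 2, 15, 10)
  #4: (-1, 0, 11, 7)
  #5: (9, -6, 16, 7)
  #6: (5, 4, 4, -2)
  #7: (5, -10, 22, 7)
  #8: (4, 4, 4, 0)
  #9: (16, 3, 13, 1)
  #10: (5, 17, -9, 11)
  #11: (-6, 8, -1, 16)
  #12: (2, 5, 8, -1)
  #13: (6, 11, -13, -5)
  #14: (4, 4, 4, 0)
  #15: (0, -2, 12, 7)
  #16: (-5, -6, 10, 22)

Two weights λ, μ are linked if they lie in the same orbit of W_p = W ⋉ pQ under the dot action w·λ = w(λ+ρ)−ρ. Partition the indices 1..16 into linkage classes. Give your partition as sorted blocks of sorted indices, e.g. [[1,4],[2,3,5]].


Type A_4, rank 4, |W|=120; reorder rows/cols to standard.

Ā_23 reps of the 16 weights (A_4, coords as presented):

  [1] (4, 1, 6, 8);  [2] (3, 0, 12, 4);  [3] (3, 0, 12, 4);  [4] (0, 1, 12, 8);  [5] (5, 5, 5, 1);  [6] (5, 5, 5, 1);  [7] (3, 6, 9, 0);  [8] (5, 5, 5, 1);  [9] (5, 4, 0, 12);  [10] (5, 5, 5, 1);  [11] (5, 4, 0, 12);  [12] (3, 6, 9, 0);  [13] (3, 0, 12, 4);  [14] (5, 5, 5, 1);  [15] (0, 1, 12, 8);  [16] (5, 4, 0, 12)

The 16 indices split into 6 linkage classes (same alcove rep ⇔ same W_23-dot-orbit):

[[1], [2, 3, 13], [4, 15], [5, 6, 8, 10, 14], [7, 12], [9, 11, 16]]


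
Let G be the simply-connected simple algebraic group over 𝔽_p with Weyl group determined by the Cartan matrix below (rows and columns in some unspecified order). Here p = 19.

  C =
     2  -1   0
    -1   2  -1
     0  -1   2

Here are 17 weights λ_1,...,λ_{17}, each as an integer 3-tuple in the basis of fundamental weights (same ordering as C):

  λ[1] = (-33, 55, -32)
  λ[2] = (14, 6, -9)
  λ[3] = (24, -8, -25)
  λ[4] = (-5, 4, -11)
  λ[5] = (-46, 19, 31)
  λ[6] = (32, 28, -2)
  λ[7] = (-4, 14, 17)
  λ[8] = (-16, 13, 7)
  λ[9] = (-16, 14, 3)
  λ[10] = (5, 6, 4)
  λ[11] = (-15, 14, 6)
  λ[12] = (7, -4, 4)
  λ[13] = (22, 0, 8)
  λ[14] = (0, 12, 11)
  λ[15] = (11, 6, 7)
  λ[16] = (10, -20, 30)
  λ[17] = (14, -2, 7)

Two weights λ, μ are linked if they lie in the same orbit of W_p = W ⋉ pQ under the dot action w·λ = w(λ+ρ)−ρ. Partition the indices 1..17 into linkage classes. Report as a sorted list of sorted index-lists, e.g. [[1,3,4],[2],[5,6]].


Cartan matrix: type A_3 (|W|=24); un-permuting the 3 rows.

λ_j+ρ reflected into Ā_19 (⟨·,θ^∨⟩≤19); 3-tuples as given:

  λ_1+ρ ↦ (6, 7, 5) · λ_2+ρ ↦ (11, 1, 4) · λ_3+ρ ↦ (6, 7, 5) · λ_4+ρ ↦ (5, 4, 1) · λ_5+ρ ↦ (6, 7, 5) · λ_6+ρ ↦ (5, 4, 1) · λ_7+ρ ↦ (11, 1, 4) · λ_8+ρ ↦ (11, 1, 4) · λ_9+ρ ↦ (15, 0, 4) · λ_10+ρ ↦ (6, 7, 5) · λ_11+ρ ↦ (11, 1, 4) · λ_12+ρ ↦ (5, 3, 2) · λ_13+ρ ↦ (5, 4, 1) · λ_14+ρ ↦ (6, 7, 5) · λ_15+ρ ↦ (4, 7, 0) · λ_16+ρ ↦ (4, 7, 0) · λ_17+ρ ↦ (11, 1, 4)

Grouping the 17 weights by Ā_19-representative: 6 linkage classes.

[[1, 3, 5, 10, 14], [2, 7, 8, 11, 17], [4, 6, 13], [9], [12], [15, 16]]


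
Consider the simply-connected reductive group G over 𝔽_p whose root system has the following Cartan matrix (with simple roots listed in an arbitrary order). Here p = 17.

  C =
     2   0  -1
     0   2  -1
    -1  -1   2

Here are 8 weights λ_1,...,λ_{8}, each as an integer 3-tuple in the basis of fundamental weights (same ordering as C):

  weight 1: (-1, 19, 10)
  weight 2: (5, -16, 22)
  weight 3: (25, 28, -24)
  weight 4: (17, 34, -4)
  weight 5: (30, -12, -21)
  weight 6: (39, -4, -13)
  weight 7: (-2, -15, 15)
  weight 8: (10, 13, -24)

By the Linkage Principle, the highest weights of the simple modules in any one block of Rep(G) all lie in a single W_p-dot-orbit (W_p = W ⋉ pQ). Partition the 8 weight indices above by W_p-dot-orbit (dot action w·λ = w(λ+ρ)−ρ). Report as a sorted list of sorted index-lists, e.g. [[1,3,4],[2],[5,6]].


Root system A_3: the 3×3 matrix C matches after relabeling.

Each λ_j+ρ reduced to Ā_17; 3-tuples below use C's row order:

  [1] (11, 3, 3) · [2] (6, 3, 2) · [3] (6, 3, 2) · [4] (1, 14, 1) · [5] (11, 3, 3) · [6] (6, 3, 2) · [7] (1, 14, 1) · [8] (6, 3, 2)

Grouping the 8 weights by Ā_17-representative: 3 linkage classes.

[[1, 5], [2, 3, 6, 8], [4, 7]]


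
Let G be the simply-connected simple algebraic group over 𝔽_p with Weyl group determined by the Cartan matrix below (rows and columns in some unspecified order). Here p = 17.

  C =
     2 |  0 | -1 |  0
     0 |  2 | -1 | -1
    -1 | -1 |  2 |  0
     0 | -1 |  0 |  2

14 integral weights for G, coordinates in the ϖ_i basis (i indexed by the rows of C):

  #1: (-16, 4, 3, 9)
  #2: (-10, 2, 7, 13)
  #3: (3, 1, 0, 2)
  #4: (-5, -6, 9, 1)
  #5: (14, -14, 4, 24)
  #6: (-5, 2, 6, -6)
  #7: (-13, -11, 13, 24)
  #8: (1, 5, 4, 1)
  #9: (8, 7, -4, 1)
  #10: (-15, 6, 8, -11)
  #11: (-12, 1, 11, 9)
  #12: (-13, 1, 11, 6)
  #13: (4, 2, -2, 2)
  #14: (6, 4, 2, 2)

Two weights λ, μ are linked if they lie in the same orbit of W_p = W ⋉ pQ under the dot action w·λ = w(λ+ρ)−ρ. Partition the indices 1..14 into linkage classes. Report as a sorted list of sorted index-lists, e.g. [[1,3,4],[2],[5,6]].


Root system A_4: the 4×4 matrix C matches after relabeling.

Ā_17 reps of the 14 weights (A_4, coords as presented):

  λ_1 → (2, 6, 5, 2);  λ_2 → (0, 2, 1, 6);  λ_3 → (4, 2, 1, 3);  λ_4 → (4, 2, 1, 3);  λ_5 → (8, 2, 0, 3);  λ_6 → (4, 2, 1, 3);  λ_7 → (8, 2, 0, 3);  λ_8 → (2, 6, 5, 2);  λ_9 → (6, 5, 3, 2);  λ_10 → (6, 5, 3, 2);  λ_11 → (4, 2, 1, 3);  λ_12 → (8, 2, 0, 3);  λ_13 → (4, 2, 1, 3);  λ_14 → (6, 5, 3, 2)

Linkage partition of the 14 weights (5 classes, p=17):

[[1, 8], [2], [3, 4, 6, 11, 13], [5, 7, 12], [9, 10, 14]]


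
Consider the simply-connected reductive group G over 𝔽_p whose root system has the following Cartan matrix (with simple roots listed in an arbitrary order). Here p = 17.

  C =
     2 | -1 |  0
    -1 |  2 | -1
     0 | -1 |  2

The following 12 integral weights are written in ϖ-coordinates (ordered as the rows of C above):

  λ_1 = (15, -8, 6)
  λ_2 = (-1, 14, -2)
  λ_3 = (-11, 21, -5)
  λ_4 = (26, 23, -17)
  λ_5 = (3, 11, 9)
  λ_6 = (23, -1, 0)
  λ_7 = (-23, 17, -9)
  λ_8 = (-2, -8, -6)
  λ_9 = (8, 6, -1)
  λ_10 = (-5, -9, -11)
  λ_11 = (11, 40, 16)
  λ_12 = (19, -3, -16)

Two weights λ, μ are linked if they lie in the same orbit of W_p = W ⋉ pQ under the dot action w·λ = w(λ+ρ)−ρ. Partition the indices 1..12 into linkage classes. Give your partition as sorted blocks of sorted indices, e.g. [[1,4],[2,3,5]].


Dynkin diagram of C (from the 4 off-diagonal −1 entries): A_3.

W_17-reps of the 12 weights in Ā_17 (same 3-coord order as C):

  [1] (9, 7, 0) · [2] (0, 14, 1) · [3] (5, 7, 1) · [4] (9, 7, 0) · [5] (5, 7, 1) · [6] (9, 7, 0) · [7] (5, 7, 1) · [8] (5, 7, 1) · [9] (9, 7, 0) · [10] (5, 7, 1) · [11] (5, 2, 0) · [12] (0, 14, 1)

4 distinct reps among the 12 weights ⇒ 4 W_17-linkage classes:

[[1, 4, 6, 9], [2, 12], [3, 5, 7, 8, 10], [11]]


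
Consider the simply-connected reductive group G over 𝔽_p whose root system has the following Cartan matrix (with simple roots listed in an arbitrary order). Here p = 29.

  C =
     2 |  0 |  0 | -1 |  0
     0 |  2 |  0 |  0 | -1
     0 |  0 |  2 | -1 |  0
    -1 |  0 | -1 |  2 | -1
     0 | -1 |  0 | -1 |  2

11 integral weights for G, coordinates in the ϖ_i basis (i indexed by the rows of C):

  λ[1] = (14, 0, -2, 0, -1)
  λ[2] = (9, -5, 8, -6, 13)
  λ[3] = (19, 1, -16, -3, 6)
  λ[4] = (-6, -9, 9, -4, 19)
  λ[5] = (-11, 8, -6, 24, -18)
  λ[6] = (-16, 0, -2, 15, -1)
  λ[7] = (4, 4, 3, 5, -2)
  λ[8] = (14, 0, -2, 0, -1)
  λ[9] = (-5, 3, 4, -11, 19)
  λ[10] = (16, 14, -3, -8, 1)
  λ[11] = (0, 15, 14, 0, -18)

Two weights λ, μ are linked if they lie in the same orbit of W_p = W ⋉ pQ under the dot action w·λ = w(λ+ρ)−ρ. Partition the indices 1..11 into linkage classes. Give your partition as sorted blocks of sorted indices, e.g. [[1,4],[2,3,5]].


Dynkin diagram of C (from the 8 off-diagonal −1 entries): D_5.

Folding the 11 weights λ_j+ρ into Ā_29 (reps in the given 5-coord order):

  λ_1 → (15, 1, 1, 0, 0) · λ_2 → (5, 4, 4, 5, 1) · λ_3 → (3, 8, 2, 5, 2) · λ_4 → (3, 8, 2, 5, 2) · λ_5 → (3, 8, 2, 5, 2) · λ_6 → (15, 1, 1, 0, 0) · λ_7 → (5, 4, 4, 5, 1) · λ_8 → (15, 1, 1, 0, 0) · λ_9 → (5, 4, 4, 5, 1) · λ_10 → (3, 8, 2, 5, 2) · λ_11 → (15, 1, 1, 0, 0)

The 11 indices split into 3 linkage classes (same alcove rep ⇔ same W_29-dot-orbit):

[[1, 6, 8, 11], [2, 7, 9], [3, 4, 5, 10]]


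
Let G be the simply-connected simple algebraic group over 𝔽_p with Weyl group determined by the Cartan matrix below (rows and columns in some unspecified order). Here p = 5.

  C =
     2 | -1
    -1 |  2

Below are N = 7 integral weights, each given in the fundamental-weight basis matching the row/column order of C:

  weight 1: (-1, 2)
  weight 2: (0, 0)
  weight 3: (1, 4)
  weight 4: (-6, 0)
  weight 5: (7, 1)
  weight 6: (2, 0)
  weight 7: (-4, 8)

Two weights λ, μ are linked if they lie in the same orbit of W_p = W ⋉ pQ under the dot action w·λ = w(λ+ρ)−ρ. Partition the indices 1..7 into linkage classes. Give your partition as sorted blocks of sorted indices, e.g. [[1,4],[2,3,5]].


Type A_2, rank 2, |W|=6; reorder rows/cols to standard.

W_5-reps of the 7 weights in Ā_5 (same 2-coord order as C):

    λ_1 → (0, 3)
    λ_2 → (1, 1)
    λ_3 → (0, 3)
    λ_4 → (1, 4)
    λ_5 → (0, 3)
    λ_6 → (3, 1)
    λ_7 → (1, 1)

These 7 weights hit 4 W_5-dot-orbits; sizes (3, 2, 1, 1):

[[1, 3, 5], [2, 7], [4], [6]]


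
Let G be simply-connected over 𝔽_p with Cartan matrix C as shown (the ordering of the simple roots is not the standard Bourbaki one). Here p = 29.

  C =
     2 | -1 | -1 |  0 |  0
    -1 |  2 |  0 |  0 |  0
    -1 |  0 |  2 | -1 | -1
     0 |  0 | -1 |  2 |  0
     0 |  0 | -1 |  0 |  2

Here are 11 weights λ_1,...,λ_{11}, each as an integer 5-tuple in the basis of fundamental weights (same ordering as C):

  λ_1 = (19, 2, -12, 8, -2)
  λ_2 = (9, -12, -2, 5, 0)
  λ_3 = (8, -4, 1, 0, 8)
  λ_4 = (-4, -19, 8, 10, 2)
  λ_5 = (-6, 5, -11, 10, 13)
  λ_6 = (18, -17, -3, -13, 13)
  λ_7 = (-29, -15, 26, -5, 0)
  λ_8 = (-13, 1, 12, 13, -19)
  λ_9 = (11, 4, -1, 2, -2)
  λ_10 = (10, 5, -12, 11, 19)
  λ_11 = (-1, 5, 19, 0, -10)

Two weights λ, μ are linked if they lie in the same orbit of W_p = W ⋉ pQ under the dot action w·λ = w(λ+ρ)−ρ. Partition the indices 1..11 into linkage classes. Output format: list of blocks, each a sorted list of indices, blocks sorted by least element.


Cartan matrix: type D_5 (|W|=1920); un-permuting the 5 rows.

Alcove-folded reps (p=29, 11 weights, presented ϖ-order):

  λ_1 → (6, 3, 2, 1, 9)
  λ_2 → (1, 9, 0, 4, 1)
  λ_3 → (6, 3, 2, 1, 9)
  λ_4 → (6, 3, 2, 1, 9)
  λ_5 → (1, 9, 0, 4, 1)
  λ_6 → (9, 5, 1, 2, 0)
  λ_7 → (1, 9, 0, 4, 1)
  λ_8 → (9, 5, 1, 2, 0)
  λ_9 → (9, 5, 1, 2, 0)
  λ_10 → (6, 3, 2, 1, 9)
  λ_11 → (6, 3, 2, 1, 9)

The 11 indices split into 3 linkage classes (same alcove rep ⇔ same W_29-dot-orbit):

[[1, 3, 4, 10, 11], [2, 5, 7], [6, 8, 9]]


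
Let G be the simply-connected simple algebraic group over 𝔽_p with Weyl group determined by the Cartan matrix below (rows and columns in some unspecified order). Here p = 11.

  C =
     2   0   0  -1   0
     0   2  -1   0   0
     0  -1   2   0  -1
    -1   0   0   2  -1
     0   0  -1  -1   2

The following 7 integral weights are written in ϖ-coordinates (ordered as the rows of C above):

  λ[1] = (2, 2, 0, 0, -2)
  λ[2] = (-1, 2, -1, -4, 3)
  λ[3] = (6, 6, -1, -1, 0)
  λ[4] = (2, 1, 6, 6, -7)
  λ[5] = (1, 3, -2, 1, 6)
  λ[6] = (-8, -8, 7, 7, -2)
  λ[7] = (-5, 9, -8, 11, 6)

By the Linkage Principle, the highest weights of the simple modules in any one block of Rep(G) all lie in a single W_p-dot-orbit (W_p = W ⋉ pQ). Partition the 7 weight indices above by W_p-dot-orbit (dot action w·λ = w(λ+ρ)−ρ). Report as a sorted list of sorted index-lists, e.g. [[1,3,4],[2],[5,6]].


Type A_5, rank 5, |W|=720; reorder rows/cols to standard.

Each λ_j+ρ reduced to Ā_11; 5-tuples below use C's row order:

  1: (3, 3, 0, 0, 1);  2: (3, 3, 0, 0, 1);  3: (3, 3, 0, 0, 1);  4: (1, 0, 1, 1, 6);  5: (1, 0, 1, 1, 6);  6: (3, 3, 0, 0, 1);  7: (3, 3, 0, 0, 1)

The 7 indices split into 2 linkage classes (same alcove rep ⇔ same W_11-dot-orbit):

[[1, 2, 3, 6, 7], [4, 5]]
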